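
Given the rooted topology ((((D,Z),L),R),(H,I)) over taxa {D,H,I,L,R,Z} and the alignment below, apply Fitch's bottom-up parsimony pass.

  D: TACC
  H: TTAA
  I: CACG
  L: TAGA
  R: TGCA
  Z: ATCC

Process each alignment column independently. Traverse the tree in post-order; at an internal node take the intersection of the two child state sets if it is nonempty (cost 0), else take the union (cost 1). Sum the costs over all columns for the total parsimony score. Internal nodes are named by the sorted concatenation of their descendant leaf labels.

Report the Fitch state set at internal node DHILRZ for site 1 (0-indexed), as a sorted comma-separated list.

DZ@0: {T} ∪ {A} = {A,T} (union, +1)
DLZ@0: {A,T} ∩ {T} = {T} (intersection, +0)
DLRZ@0: {T} ∩ {T} = {T} (intersection, +0)
HI@0: {T} ∪ {C} = {C,T} (union, +1)
DHILRZ@0: {T} ∩ {C,T} = {T} (intersection, +0)
DZ@1: {A} ∪ {T} = {A,T} (union, +1)
DLZ@1: {A,T} ∩ {A} = {A} (intersection, +0)
DLRZ@1: {A} ∪ {G} = {A,G} (union, +1)
HI@1: {T} ∪ {A} = {A,T} (union, +1)
DHILRZ@1: {A,G} ∩ {A,T} = {A} (intersection, +0)
DZ@2: {C} ∩ {C} = {C} (intersection, +0)
DLZ@2: {C} ∪ {G} = {C,G} (union, +1)
DLRZ@2: {C,G} ∩ {C} = {C} (intersection, +0)
HI@2: {A} ∪ {C} = {A,C} (union, +1)
DHILRZ@2: {C} ∩ {A,C} = {C} (intersection, +0)
DZ@3: {C} ∩ {C} = {C} (intersection, +0)
DLZ@3: {C} ∪ {A} = {A,C} (union, +1)
DLRZ@3: {A,C} ∩ {A} = {A} (intersection, +0)
HI@3: {A} ∪ {G} = {A,G} (union, +1)
DHILRZ@3: {A} ∩ {A,G} = {A} (intersection, +0)
per-site changes: [2, 3, 2, 2]; total = 9

A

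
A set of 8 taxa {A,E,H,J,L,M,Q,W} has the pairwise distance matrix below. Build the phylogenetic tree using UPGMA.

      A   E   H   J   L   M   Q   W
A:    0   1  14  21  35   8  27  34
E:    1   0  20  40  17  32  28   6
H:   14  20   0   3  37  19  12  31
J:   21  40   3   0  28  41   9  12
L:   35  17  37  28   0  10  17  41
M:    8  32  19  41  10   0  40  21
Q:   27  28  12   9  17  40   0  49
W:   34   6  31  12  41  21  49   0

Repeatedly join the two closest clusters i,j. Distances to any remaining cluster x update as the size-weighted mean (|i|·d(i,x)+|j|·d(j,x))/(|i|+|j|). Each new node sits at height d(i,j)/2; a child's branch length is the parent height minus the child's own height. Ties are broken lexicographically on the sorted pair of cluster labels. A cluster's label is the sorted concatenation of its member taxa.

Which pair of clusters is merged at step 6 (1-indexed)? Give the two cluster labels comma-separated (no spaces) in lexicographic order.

AEW,LM

1. join A+E (d=1) ⇒ AE; edges |A|=1/2, |E|=1/2
  updated: d(AE,H)=17, d(AE,J)=61/2, d(AE,L)=26, d(AE,M)=20, d(AE,Q)=55/2, d(AE,W)=20
2. join H+J (d=3) ⇒ HJ; edges |H|=3/2, |J|=3/2
  updated: d(AE,HJ)=95/4, d(HJ,L)=65/2, d(HJ,M)=30, d(HJ,Q)=21/2, d(HJ,W)=43/2
3. join L+M (d=10) ⇒ LM; edges |L|=5, |M|=5
  updated: d(AE,LM)=23, d(HJ,LM)=125/4, d(LM,Q)=57/2, d(LM,W)=31
4. join HJ+Q (d=21/2) ⇒ HJQ; edges |HJ|=15/4, |Q|=21/4
  updated: d(AE,HJQ)=25, d(HJQ,LM)=91/3, d(HJQ,W)=92/3
5. join AE+W (d=20) ⇒ AEW; edges |AE|=19/2, |W|=10
  updated: d(AEW,HJQ)=242/9, d(AEW,LM)=77/3
6. join AEW+LM (d=77/3) ⇒ AELMW; edges |AEW|=17/6, |LM|=47/6
  updated: d(AELMW,HJQ)=424/15
7. join AELMW+HJQ (d=424/15) ⇒ AEHJLMQW; edges |AELMW|=13/10, |HJQ|=533/60
final tree: ((((A:1/2,E:1/2):19/2,W:10):17/6,(L:5,M:5):47/6):13/10,((H:3/2,J:3/2):15/4,Q:21/4):533/60)
total length: 1267/20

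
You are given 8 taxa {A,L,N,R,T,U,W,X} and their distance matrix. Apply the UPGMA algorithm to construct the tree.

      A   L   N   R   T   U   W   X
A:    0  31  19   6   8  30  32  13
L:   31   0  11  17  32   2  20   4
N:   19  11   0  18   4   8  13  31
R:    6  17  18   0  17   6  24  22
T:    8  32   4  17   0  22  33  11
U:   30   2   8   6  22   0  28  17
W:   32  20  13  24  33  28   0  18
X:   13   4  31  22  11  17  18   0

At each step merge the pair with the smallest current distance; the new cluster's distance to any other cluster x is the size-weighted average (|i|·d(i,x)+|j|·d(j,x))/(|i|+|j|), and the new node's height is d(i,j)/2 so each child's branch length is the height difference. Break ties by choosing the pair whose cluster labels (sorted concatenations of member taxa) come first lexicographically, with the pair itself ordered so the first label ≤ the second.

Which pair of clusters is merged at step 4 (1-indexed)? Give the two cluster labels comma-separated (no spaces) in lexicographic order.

1. join L+U (d=2) ⇒ LU; edges |L|=1, |U|=1
  updated: d(A,LU)=61/2, d(LU,N)=19/2, d(LU,R)=23/2, d(LU,T)=27, d(LU,W)=24, d(LU,X)=21/2
2. join N+T (d=4) ⇒ NT; edges |N|=2, |T|=2
  updated: d(A,NT)=27/2, d(LU,NT)=73/4, d(NT,R)=35/2, d(NT,W)=23, d(NT,X)=21
3. join A+R (d=6) ⇒ AR; edges |A|=3, |R|=3
  updated: d(AR,LU)=21, d(AR,NT)=31/2, d(AR,W)=28, d(AR,X)=35/2
4. join LU+X (d=21/2) ⇒ LUX; edges |LU|=17/4, |X|=21/4
  updated: d(AR,LUX)=119/6, d(LUX,NT)=115/6, d(LUX,W)=22
5. join AR+NT (d=31/2) ⇒ ANRT; edges |AR|=19/4, |NT|=23/4
  updated: d(ANRT,LUX)=39/2, d(ANRT,W)=51/2
6. join ANRT+LUX (d=39/2) ⇒ ALNRTUX; edges |ANRT|=2, |LUX|=9/2
  updated: d(ALNRTUX,W)=24
7. join ALNRTUX+W (d=24) ⇒ ALNRTUWX; edges |ALNRTUX|=9/4, |W|=12
final tree: ((((A:3,R:3):19/4,(N:2,T:2):23/4):2,((L:1,U:1):17/4,X:21/4):9/2):9/4,W:12)
total length: 211/4

LU,X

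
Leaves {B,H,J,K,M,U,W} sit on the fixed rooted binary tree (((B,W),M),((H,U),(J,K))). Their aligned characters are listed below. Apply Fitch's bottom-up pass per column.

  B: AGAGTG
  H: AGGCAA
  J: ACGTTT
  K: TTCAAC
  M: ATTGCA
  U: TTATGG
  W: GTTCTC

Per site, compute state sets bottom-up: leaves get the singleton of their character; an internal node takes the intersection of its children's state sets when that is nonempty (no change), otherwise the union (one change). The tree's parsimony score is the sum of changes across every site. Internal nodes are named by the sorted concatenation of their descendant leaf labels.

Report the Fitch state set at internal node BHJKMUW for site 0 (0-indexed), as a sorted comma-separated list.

[col 0] BW: children B:{A}, W:{G} ∪→ {A,G}; cost 1
[col 0] BMW: children BW:{A,G}, M:{A} ∩→ {A}; cost 0
[col 0] HU: children H:{A}, U:{T} ∪→ {A,T}; cost 1
[col 0] JK: children J:{A}, K:{T} ∪→ {A,T}; cost 1
[col 0] HJKU: children HU:{A,T}, JK:{A,T} ∩→ {A,T}; cost 0
[col 0] BHJKMUW: children BMW:{A}, HJKU:{A,T} ∩→ {A}; cost 0
[col 1] BW: children B:{G}, W:{T} ∪→ {G,T}; cost 1
[col 1] BMW: children BW:{G,T}, M:{T} ∩→ {T}; cost 0
[col 1] HU: children H:{G}, U:{T} ∪→ {G,T}; cost 1
[col 1] JK: children J:{C}, K:{T} ∪→ {C,T}; cost 1
[col 1] HJKU: children HU:{G,T}, JK:{C,T} ∩→ {T}; cost 0
[col 1] BHJKMUW: children BMW:{T}, HJKU:{T} ∩→ {T}; cost 0
[col 2] BW: children B:{A}, W:{T} ∪→ {A,T}; cost 1
[col 2] BMW: children BW:{A,T}, M:{T} ∩→ {T}; cost 0
[col 2] HU: children H:{G}, U:{A} ∪→ {A,G}; cost 1
[col 2] JK: children J:{G}, K:{C} ∪→ {C,G}; cost 1
[col 2] HJKU: children HU:{A,G}, JK:{C,G} ∩→ {G}; cost 0
[col 2] BHJKMUW: children BMW:{T}, HJKU:{G} ∪→ {G,T}; cost 1
[col 3] BW: children B:{G}, W:{C} ∪→ {C,G}; cost 1
[col 3] BMW: children BW:{C,G}, M:{G} ∩→ {G}; cost 0
[col 3] HU: children H:{C}, U:{T} ∪→ {C,T}; cost 1
[col 3] JK: children J:{T}, K:{A} ∪→ {A,T}; cost 1
[col 3] HJKU: children HU:{C,T}, JK:{A,T} ∩→ {T}; cost 0
[col 3] BHJKMUW: children BMW:{G}, HJKU:{T} ∪→ {G,T}; cost 1
[col 4] BW: children B:{T}, W:{T} ∩→ {T}; cost 0
[col 4] BMW: children BW:{T}, M:{C} ∪→ {C,T}; cost 1
[col 4] HU: children H:{A}, U:{G} ∪→ {A,G}; cost 1
[col 4] JK: children J:{T}, K:{A} ∪→ {A,T}; cost 1
[col 4] HJKU: children HU:{A,G}, JK:{A,T} ∩→ {A}; cost 0
[col 4] BHJKMUW: children BMW:{C,T}, HJKU:{A} ∪→ {A,C,T}; cost 1
[col 5] BW: children B:{G}, W:{C} ∪→ {C,G}; cost 1
[col 5] BMW: children BW:{C,G}, M:{A} ∪→ {A,C,G}; cost 1
[col 5] HU: children H:{A}, U:{G} ∪→ {A,G}; cost 1
[col 5] JK: children J:{T}, K:{C} ∪→ {C,T}; cost 1
[col 5] HJKU: children HU:{A,G}, JK:{C,T} ∪→ {A,C,G,T}; cost 1
[col 5] BHJKMUW: children BMW:{A,C,G}, HJKU:{A,C,G,T} ∩→ {A,C,G}; cost 0
per-site changes: [3, 3, 4, 4, 4, 5]; total = 23

A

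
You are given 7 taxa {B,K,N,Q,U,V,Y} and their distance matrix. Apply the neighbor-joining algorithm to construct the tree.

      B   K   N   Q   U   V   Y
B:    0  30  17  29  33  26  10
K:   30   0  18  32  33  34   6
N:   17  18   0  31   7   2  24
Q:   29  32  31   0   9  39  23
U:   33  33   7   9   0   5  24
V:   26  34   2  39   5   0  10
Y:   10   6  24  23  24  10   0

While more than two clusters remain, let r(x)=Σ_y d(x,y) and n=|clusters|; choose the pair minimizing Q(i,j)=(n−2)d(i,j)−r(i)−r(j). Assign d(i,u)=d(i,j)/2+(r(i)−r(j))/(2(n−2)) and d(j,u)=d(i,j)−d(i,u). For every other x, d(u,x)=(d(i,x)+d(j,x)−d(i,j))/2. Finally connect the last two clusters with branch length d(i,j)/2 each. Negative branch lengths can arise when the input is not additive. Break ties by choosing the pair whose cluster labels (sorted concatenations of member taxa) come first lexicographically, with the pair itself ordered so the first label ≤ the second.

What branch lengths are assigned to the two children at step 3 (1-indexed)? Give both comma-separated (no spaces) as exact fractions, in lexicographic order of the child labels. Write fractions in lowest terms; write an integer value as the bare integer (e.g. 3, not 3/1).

21/2,13/2

1. join Q+U (d=9, Q=-229) ⇒ QU; edges |Q|=97/10, |U|=-7/10
  updated: d(B,QU)=53/2, d(K,QU)=28, d(N,QU)=29/2, d(QU,V)=35/2, d(QU,Y)=19
2. join K+Y (d=6, Q=-161) ⇒ KY; edges |K|=71/8, |Y|=-23/8
  updated: d(B,KY)=17, d(KY,N)=18, d(KY,QU)=41/2, d(KY,V)=19
3. join B+KY (d=17, Q=-110) ⇒ BKY; edges |B|=21/2, |KY|=13/2
  updated: d(BKY,N)=9, d(BKY,QU)=15, d(BKY,V)=14
4. join BKY+QU (d=15, Q=-55) ⇒ BKQUY; edges |BKY|=21/4, |QU|=39/4
  updated: d(BKQUY,N)=17/4, d(BKQUY,V)=33/4
5. join BKQUY+N (d=17/4, Q=-29/2) ⇒ BKNQUY; edges |BKQUY|=21/4, |N|=-1
  updated: d(BKNQUY,V)=3
6. join BKNQUY+V (d=3) ⇒ BKNQUVY; edges |BKNQUY|=3/2, |V|=3/2
final tree: ((((B:21/2,(K:71/8,Y:-23/8):13/2):21/4,(Q:97/10,U:-7/10):39/4):21/4,N:-1):3/2,V:3/2)
total length: 217/4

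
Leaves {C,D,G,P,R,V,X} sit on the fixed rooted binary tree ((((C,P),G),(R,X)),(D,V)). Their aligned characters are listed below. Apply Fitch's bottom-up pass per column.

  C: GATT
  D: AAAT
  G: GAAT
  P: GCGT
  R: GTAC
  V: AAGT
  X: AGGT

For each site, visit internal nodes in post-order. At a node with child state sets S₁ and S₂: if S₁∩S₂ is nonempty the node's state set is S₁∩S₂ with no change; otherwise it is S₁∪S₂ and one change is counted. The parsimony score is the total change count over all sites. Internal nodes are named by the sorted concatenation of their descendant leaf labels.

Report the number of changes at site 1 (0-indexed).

site 0, node CP: C={G} ∩ P={G} → {G} (+0)
site 0, node CGP: CP={G} ∩ G={G} → {G} (+0)
site 0, node RX: R={G} ∪ X={A} → {A,G} (+1)
site 0, node CGPRX: CGP={G} ∩ RX={A,G} → {G} (+0)
site 0, node DV: D={A} ∩ V={A} → {A} (+0)
site 0, node CDGPRVX: CGPRX={G} ∪ DV={A} → {A,G} (+1)
site 1, node CP: C={A} ∪ P={C} → {A,C} (+1)
site 1, node CGP: CP={A,C} ∩ G={A} → {A} (+0)
site 1, node RX: R={T} ∪ X={G} → {G,T} (+1)
site 1, node CGPRX: CGP={A} ∪ RX={G,T} → {A,G,T} (+1)
site 1, node DV: D={A} ∩ V={A} → {A} (+0)
site 1, node CDGPRVX: CGPRX={A,G,T} ∩ DV={A} → {A} (+0)
site 2, node CP: C={T} ∪ P={G} → {G,T} (+1)
site 2, node CGP: CP={G,T} ∪ G={A} → {A,G,T} (+1)
site 2, node RX: R={A} ∪ X={G} → {A,G} (+1)
site 2, node CGPRX: CGP={A,G,T} ∩ RX={A,G} → {A,G} (+0)
site 2, node DV: D={A} ∪ V={G} → {A,G} (+1)
site 2, node CDGPRVX: CGPRX={A,G} ∩ DV={A,G} → {A,G} (+0)
site 3, node CP: C={T} ∩ P={T} → {T} (+0)
site 3, node CGP: CP={T} ∩ G={T} → {T} (+0)
site 3, node RX: R={C} ∪ X={T} → {C,T} (+1)
site 3, node CGPRX: CGP={T} ∩ RX={C,T} → {T} (+0)
site 3, node DV: D={T} ∩ V={T} → {T} (+0)
site 3, node CDGPRVX: CGPRX={T} ∩ DV={T} → {T} (+0)
per-site changes: [2, 3, 4, 1]; total = 10

3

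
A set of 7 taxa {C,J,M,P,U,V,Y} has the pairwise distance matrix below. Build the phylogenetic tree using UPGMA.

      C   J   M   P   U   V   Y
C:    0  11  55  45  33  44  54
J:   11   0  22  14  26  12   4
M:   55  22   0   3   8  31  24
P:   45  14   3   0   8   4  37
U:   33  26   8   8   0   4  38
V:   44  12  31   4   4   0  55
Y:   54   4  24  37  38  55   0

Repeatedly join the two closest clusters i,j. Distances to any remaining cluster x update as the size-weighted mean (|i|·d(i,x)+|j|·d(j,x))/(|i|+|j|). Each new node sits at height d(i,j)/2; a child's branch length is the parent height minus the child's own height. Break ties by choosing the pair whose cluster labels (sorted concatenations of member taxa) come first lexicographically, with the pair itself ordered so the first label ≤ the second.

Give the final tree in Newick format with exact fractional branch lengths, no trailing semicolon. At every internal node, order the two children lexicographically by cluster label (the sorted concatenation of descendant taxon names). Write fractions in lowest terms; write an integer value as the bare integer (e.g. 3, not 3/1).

iteration 1: select M,P (d=3); attach at lengths (3/2, 3/2); label the merged cluster MP
  updated: d(C,MP)=50, d(J,MP)=18, d(MP,U)=8, d(MP,V)=35/2, d(MP,Y)=61/2
iteration 2: select J,Y (d=4); attach at lengths (2, 2); label the merged cluster JY
  updated: d(C,JY)=65/2, d(JY,MP)=97/4, d(JY,U)=32, d(JY,V)=67/2
iteration 3: select U,V (d=4); attach at lengths (2, 2); label the merged cluster UV
  updated: d(C,UV)=77/2, d(JY,UV)=131/4, d(MP,UV)=51/4
iteration 4: select MP,UV (d=51/4); attach at lengths (39/8, 35/8); label the merged cluster MPUV
  updated: d(C,MPUV)=177/4, d(JY,MPUV)=57/2
iteration 5: select JY,MPUV (d=57/2); attach at lengths (49/4, 63/8); label the merged cluster JMPUVY
  updated: d(C,JMPUVY)=121/3
iteration 6: select C,JMPUVY (d=121/3); attach at lengths (121/6, 71/12); label the merged cluster CJMPUVY
final tree: (C:121/6,((J:2,Y:2):49/4,((M:3/2,P:3/2):39/8,(U:2,V:2):35/8):63/8):71/12)
total length: 1595/24

(C:121/6,((J:2,Y:2):49/4,((M:3/2,P:3/2):39/8,(U:2,V:2):35/8):63/8):71/12)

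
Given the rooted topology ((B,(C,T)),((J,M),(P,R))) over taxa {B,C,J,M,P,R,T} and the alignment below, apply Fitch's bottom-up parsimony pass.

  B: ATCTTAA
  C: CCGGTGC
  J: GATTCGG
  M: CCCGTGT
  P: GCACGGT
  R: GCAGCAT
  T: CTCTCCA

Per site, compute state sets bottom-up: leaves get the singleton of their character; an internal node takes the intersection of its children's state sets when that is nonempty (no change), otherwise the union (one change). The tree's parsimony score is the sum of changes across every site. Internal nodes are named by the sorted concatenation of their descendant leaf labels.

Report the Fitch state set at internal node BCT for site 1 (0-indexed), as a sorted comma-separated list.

site 0, node CT: C={C} ∩ T={C} → {C} (+0)
site 0, node BCT: B={A} ∪ CT={C} → {A,C} (+1)
site 0, node JM: J={G} ∪ M={C} → {C,G} (+1)
site 0, node PR: P={G} ∩ R={G} → {G} (+0)
site 0, node JMPR: JM={C,G} ∩ PR={G} → {G} (+0)
site 0, node BCJMPRT: BCT={A,C} ∪ JMPR={G} → {A,C,G} (+1)
site 1, node CT: C={C} ∪ T={T} → {C,T} (+1)
site 1, node BCT: B={T} ∩ CT={C,T} → {T} (+0)
site 1, node JM: J={A} ∪ M={C} → {A,C} (+1)
site 1, node PR: P={C} ∩ R={C} → {C} (+0)
site 1, node JMPR: JM={A,C} ∩ PR={C} → {C} (+0)
site 1, node BCJMPRT: BCT={T} ∪ JMPR={C} → {C,T} (+1)
site 2, node CT: C={G} ∪ T={C} → {C,G} (+1)
site 2, node BCT: B={C} ∩ CT={C,G} → {C} (+0)
site 2, node JM: J={T} ∪ M={C} → {C,T} (+1)
site 2, node PR: P={A} ∩ R={A} → {A} (+0)
site 2, node JMPR: JM={C,T} ∪ PR={A} → {A,C,T} (+1)
site 2, node BCJMPRT: BCT={C} ∩ JMPR={A,C,T} → {C} (+0)
site 3, node CT: C={G} ∪ T={T} → {G,T} (+1)
site 3, node BCT: B={T} ∩ CT={G,T} → {T} (+0)
site 3, node JM: J={T} ∪ M={G} → {G,T} (+1)
site 3, node PR: P={C} ∪ R={G} → {C,G} (+1)
site 3, node JMPR: JM={G,T} ∩ PR={C,G} → {G} (+0)
site 3, node BCJMPRT: BCT={T} ∪ JMPR={G} → {G,T} (+1)
site 4, node CT: C={T} ∪ T={C} → {C,T} (+1)
site 4, node BCT: B={T} ∩ CT={C,T} → {T} (+0)
site 4, node JM: J={C} ∪ M={T} → {C,T} (+1)
site 4, node PR: P={G} ∪ R={C} → {C,G} (+1)
site 4, node JMPR: JM={C,T} ∩ PR={C,G} → {C} (+0)
site 4, node BCJMPRT: BCT={T} ∪ JMPR={C} → {C,T} (+1)
site 5, node CT: C={G} ∪ T={C} → {C,G} (+1)
site 5, node BCT: B={A} ∪ CT={C,G} → {A,C,G} (+1)
site 5, node JM: J={G} ∩ M={G} → {G} (+0)
site 5, node PR: P={G} ∪ R={A} → {A,G} (+1)
site 5, node JMPR: JM={G} ∩ PR={A,G} → {G} (+0)
site 5, node BCJMPRT: BCT={A,C,G} ∩ JMPR={G} → {G} (+0)
site 6, node CT: C={C} ∪ T={A} → {A,C} (+1)
site 6, node BCT: B={A} ∩ CT={A,C} → {A} (+0)
site 6, node JM: J={G} ∪ M={T} → {G,T} (+1)
site 6, node PR: P={T} ∩ R={T} → {T} (+0)
site 6, node JMPR: JM={G,T} ∩ PR={T} → {T} (+0)
site 6, node BCJMPRT: BCT={A} ∪ JMPR={T} → {A,T} (+1)
per-site changes: [3, 3, 3, 4, 4, 3, 3]; total = 23

T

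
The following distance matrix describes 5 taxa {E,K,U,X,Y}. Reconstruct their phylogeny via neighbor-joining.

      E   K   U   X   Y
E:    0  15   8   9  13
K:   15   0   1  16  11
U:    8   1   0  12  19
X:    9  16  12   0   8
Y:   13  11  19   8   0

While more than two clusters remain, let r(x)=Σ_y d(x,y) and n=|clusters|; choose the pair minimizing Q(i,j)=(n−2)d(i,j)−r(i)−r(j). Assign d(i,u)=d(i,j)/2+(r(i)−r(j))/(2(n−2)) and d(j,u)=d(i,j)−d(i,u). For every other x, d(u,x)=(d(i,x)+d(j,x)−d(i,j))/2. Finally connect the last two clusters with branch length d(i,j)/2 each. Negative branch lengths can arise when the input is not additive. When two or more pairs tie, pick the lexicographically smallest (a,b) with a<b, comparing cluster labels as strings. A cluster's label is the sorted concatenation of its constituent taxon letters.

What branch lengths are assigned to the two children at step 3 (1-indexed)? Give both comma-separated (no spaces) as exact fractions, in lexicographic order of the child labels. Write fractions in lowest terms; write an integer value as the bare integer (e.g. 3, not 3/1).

3,11/4

1. join K+U (d=1, Q=-80) ⇒ KU; edges |K|=1, |U|=0
  updated: d(E,KU)=11, d(KU,X)=27/2, d(KU,Y)=29/2
2. join E+KU (d=11, Q=-50) ⇒ EKU; edges |E|=4, |KU|=7
  updated: d(EKU,X)=23/4, d(EKU,Y)=33/4
3. join EKU+X (d=23/4, Q=-22) ⇒ EKUX; edges |EKU|=3, |X|=11/4
  updated: d(EKUX,Y)=21/4
4. join EKUX+Y (d=21/4) ⇒ EKUXY; edges |EKUX|=21/8, |Y|=21/8
final tree: (((E:4,(K:1,U:0):7):3,X:11/4):21/8,Y:21/8)
total length: 23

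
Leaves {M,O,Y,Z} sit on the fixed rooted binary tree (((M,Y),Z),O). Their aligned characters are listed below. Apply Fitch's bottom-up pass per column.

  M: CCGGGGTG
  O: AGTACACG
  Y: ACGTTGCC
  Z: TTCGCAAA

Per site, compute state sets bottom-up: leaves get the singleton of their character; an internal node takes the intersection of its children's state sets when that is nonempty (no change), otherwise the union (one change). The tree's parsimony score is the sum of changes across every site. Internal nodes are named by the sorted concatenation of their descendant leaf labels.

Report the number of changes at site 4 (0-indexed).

2

[col 0] MY: children M:{C}, Y:{A} ∪→ {A,C}; cost 1
[col 0] MYZ: children MY:{A,C}, Z:{T} ∪→ {A,C,T}; cost 1
[col 0] MOYZ: children MYZ:{A,C,T}, O:{A} ∩→ {A}; cost 0
[col 1] MY: children M:{C}, Y:{C} ∩→ {C}; cost 0
[col 1] MYZ: children MY:{C}, Z:{T} ∪→ {C,T}; cost 1
[col 1] MOYZ: children MYZ:{C,T}, O:{G} ∪→ {C,G,T}; cost 1
[col 2] MY: children M:{G}, Y:{G} ∩→ {G}; cost 0
[col 2] MYZ: children MY:{G}, Z:{C} ∪→ {C,G}; cost 1
[col 2] MOYZ: children MYZ:{C,G}, O:{T} ∪→ {C,G,T}; cost 1
[col 3] MY: children M:{G}, Y:{T} ∪→ {G,T}; cost 1
[col 3] MYZ: children MY:{G,T}, Z:{G} ∩→ {G}; cost 0
[col 3] MOYZ: children MYZ:{G}, O:{A} ∪→ {A,G}; cost 1
[col 4] MY: children M:{G}, Y:{T} ∪→ {G,T}; cost 1
[col 4] MYZ: children MY:{G,T}, Z:{C} ∪→ {C,G,T}; cost 1
[col 4] MOYZ: children MYZ:{C,G,T}, O:{C} ∩→ {C}; cost 0
[col 5] MY: children M:{G}, Y:{G} ∩→ {G}; cost 0
[col 5] MYZ: children MY:{G}, Z:{A} ∪→ {A,G}; cost 1
[col 5] MOYZ: children MYZ:{A,G}, O:{A} ∩→ {A}; cost 0
[col 6] MY: children M:{T}, Y:{C} ∪→ {C,T}; cost 1
[col 6] MYZ: children MY:{C,T}, Z:{A} ∪→ {A,C,T}; cost 1
[col 6] MOYZ: children MYZ:{A,C,T}, O:{C} ∩→ {C}; cost 0
[col 7] MY: children M:{G}, Y:{C} ∪→ {C,G}; cost 1
[col 7] MYZ: children MY:{C,G}, Z:{A} ∪→ {A,C,G}; cost 1
[col 7] MOYZ: children MYZ:{A,C,G}, O:{G} ∩→ {G}; cost 0
per-site changes: [2, 2, 2, 2, 2, 1, 2, 2]; total = 15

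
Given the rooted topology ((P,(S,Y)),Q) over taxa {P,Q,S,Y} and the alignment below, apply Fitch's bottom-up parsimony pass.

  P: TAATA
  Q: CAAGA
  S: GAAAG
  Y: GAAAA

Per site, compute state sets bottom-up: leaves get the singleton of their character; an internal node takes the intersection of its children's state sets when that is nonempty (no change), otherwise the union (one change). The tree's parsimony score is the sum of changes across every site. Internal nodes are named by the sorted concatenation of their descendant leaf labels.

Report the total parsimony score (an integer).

5

[col 0] SY: children S:{G}, Y:{G} ∩→ {G}; cost 0
[col 0] PSY: children P:{T}, SY:{G} ∪→ {G,T}; cost 1
[col 0] PQSY: children PSY:{G,T}, Q:{C} ∪→ {C,G,T}; cost 1
[col 1] SY: children S:{A}, Y:{A} ∩→ {A}; cost 0
[col 1] PSY: children P:{A}, SY:{A} ∩→ {A}; cost 0
[col 1] PQSY: children PSY:{A}, Q:{A} ∩→ {A}; cost 0
[col 2] SY: children S:{A}, Y:{A} ∩→ {A}; cost 0
[col 2] PSY: children P:{A}, SY:{A} ∩→ {A}; cost 0
[col 2] PQSY: children PSY:{A}, Q:{A} ∩→ {A}; cost 0
[col 3] SY: children S:{A}, Y:{A} ∩→ {A}; cost 0
[col 3] PSY: children P:{T}, SY:{A} ∪→ {A,T}; cost 1
[col 3] PQSY: children PSY:{A,T}, Q:{G} ∪→ {A,G,T}; cost 1
[col 4] SY: children S:{G}, Y:{A} ∪→ {A,G}; cost 1
[col 4] PSY: children P:{A}, SY:{A,G} ∩→ {A}; cost 0
[col 4] PQSY: children PSY:{A}, Q:{A} ∩→ {A}; cost 0
per-site changes: [2, 0, 0, 2, 1]; total = 5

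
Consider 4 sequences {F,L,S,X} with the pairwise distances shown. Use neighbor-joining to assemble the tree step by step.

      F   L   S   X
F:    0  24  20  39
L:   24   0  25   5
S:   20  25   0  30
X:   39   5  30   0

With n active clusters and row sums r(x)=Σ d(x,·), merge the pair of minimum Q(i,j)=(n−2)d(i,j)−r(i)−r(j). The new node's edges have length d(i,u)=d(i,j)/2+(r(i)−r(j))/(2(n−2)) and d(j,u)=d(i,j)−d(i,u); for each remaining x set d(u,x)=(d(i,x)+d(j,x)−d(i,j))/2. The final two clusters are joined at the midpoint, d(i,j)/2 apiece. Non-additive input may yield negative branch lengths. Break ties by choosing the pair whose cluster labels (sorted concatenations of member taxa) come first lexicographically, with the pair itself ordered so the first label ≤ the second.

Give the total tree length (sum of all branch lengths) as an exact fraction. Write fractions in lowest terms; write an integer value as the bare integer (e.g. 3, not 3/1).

42

iteration 1: select F,S (d=20, Q=-118); attach at lengths (12, 8); label the merged cluster FS
  updated: d(FS,L)=29/2, d(FS,X)=49/2
iteration 2: select FS,L (d=29/2, Q=-44); attach at lengths (17, -5/2); label the merged cluster FLS
  updated: d(FLS,X)=15/2
iteration 3: select FLS,X (d=15/2); attach at lengths (15/4, 15/4); label the merged cluster FLSX
final tree: (((F:12,S:8):17,L:-5/2):15/4,X:15/4)
total length: 42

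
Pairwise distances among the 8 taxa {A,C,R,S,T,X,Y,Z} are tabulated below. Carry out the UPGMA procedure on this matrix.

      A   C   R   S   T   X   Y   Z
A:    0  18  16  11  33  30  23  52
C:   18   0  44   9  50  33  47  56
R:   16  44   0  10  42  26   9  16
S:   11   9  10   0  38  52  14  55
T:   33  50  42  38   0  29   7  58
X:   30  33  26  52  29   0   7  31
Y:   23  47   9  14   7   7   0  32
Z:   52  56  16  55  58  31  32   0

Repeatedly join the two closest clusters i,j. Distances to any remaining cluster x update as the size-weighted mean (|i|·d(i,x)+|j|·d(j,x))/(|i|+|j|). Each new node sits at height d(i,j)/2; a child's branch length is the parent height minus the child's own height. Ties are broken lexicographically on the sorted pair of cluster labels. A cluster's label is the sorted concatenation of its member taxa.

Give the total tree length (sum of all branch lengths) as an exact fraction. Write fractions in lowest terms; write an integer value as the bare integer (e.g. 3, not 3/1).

5137/60

iteration 1: select T,Y (d=7); attach at lengths (7/2, 7/2); label the merged cluster TY
  updated: d(A,TY)=28, d(C,TY)=97/2, d(R,TY)=51/2, d(S,TY)=26, d(TY,X)=18, d(TY,Z)=45
iteration 2: select C,S (d=9); attach at lengths (9/2, 9/2); label the merged cluster CS
  updated: d(A,CS)=29/2, d(CS,R)=27, d(CS,TY)=149/4, d(CS,X)=85/2, d(CS,Z)=111/2
iteration 3: select A,CS (d=29/2); attach at lengths (29/4, 11/4); label the merged cluster ACS
  updated: d(ACS,R)=70/3, d(ACS,TY)=205/6, d(ACS,X)=115/3, d(ACS,Z)=163/3
iteration 4: select R,Z (d=16); attach at lengths (8, 8); label the merged cluster RZ
  updated: d(ACS,RZ)=233/6, d(RZ,TY)=141/4, d(RZ,X)=57/2
iteration 5: select TY,X (d=18); attach at lengths (11/2, 9); label the merged cluster TXY
  updated: d(ACS,TXY)=320/9, d(RZ,TXY)=33
iteration 6: select RZ,TXY (d=33); attach at lengths (17/2, 15/2); label the merged cluster RTXYZ
  updated: d(ACS,RTXYZ)=553/15
iteration 7: select ACS,RTXYZ (d=553/15); attach at lengths (671/60, 29/15); label the merged cluster ACRSTXYZ
final tree: ((A:29/4,(C:9/2,S:9/2):11/4):671/60,((R:8,Z:8):17/2,((T:7/2,Y:7/2):11/2,X:9):15/2):29/15)
total length: 5137/60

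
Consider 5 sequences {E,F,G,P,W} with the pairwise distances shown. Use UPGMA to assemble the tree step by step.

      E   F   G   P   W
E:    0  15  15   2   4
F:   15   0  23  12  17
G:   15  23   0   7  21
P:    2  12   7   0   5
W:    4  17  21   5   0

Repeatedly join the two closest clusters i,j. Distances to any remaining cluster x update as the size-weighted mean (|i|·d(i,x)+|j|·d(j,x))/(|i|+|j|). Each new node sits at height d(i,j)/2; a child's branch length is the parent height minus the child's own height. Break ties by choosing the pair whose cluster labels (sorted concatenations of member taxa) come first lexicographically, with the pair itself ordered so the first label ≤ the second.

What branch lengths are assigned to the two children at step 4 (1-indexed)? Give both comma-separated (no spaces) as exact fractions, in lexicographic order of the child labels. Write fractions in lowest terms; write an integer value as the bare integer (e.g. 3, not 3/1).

iteration 1: select E,P (d=2); attach at lengths (1, 1); label the merged cluster EP
  updated: d(EP,F)=27/2, d(EP,G)=11, d(EP,W)=9/2
iteration 2: select EP,W (d=9/2); attach at lengths (5/4, 9/4); label the merged cluster EPW
  updated: d(EPW,F)=44/3, d(EPW,G)=43/3
iteration 3: select EPW,G (d=43/3); attach at lengths (59/12, 43/6); label the merged cluster EGPW
  updated: d(EGPW,F)=67/4
iteration 4: select EGPW,F (d=67/4); attach at lengths (29/24, 67/8); label the merged cluster EFGPW
final tree: ((((E:1,P:1):5/4,W:9/4):59/12,G:43/6):29/24,F:67/8)
total length: 163/6

29/24,67/8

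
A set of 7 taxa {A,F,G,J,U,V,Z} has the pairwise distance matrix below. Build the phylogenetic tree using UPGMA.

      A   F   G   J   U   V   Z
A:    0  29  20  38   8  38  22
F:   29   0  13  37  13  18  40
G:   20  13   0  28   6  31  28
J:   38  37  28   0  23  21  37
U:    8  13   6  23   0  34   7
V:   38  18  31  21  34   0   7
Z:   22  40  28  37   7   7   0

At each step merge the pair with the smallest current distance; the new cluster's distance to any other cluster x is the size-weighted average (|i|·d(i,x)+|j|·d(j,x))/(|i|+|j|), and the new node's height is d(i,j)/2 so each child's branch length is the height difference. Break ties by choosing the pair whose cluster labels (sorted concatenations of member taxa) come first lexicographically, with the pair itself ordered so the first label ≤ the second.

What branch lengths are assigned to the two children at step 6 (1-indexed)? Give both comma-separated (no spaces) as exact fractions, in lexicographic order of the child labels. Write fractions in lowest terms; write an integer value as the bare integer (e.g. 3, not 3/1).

step 1: merge (G,U) at d=6; branch lengths G→3, U→3; new cluster GU
  updated: d(A,GU)=14, d(F,GU)=13, d(GU,J)=51/2, d(GU,V)=65/2, d(GU,Z)=35/2
step 2: merge (V,Z) at d=7; branch lengths V→7/2, Z→7/2; new cluster VZ
  updated: d(A,VZ)=30, d(F,VZ)=29, d(GU,VZ)=25, d(J,VZ)=29
step 3: merge (F,GU) at d=13; branch lengths F→13/2, GU→7/2; new cluster FGU
  updated: d(A,FGU)=19, d(FGU,J)=88/3, d(FGU,VZ)=79/3
step 4: merge (A,FGU) at d=19; branch lengths A→19/2, FGU→3; new cluster AFGU
  updated: d(AFGU,J)=63/2, d(AFGU,VZ)=109/4
step 5: merge (AFGU,VZ) at d=109/4; branch lengths AFGU→33/8, VZ→81/8; new cluster AFGUVZ
  updated: d(AFGUVZ,J)=92/3
step 6: merge (AFGUVZ,J) at d=92/3; branch lengths AFGUVZ→41/24, J→46/3; new cluster AFGJUVZ
final tree: (((A:19/2,(F:13/2,(G:3,U:3):7/2):3):33/8,(V:7/2,Z:7/2):81/8):41/24,J:46/3)
total length: 1603/24

41/24,46/3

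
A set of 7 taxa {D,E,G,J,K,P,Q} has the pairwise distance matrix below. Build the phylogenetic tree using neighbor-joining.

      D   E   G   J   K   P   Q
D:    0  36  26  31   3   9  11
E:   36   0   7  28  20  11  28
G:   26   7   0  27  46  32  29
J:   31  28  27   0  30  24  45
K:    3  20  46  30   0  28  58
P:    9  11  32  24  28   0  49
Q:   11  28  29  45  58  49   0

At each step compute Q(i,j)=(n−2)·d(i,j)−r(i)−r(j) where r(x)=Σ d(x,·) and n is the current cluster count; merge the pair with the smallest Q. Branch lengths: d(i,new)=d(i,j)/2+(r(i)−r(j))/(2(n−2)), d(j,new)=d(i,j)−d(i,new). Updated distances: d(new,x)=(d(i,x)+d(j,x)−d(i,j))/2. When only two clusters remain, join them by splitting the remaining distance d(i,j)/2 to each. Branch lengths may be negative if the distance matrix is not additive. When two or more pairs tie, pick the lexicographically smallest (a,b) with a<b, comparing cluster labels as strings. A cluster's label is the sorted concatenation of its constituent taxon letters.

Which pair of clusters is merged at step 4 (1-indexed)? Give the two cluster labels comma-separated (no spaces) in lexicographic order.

iteration 1: select D,K (d=3, Q=-286); attach at lengths (-27/5, 42/5); label the merged cluster DK
  updated: d(DK,E)=53/2, d(DK,G)=69/2, d(DK,J)=29, d(DK,P)=17, d(DK,Q)=33
iteration 2: select DK,P (d=17, Q=-205); attach at lengths (75/8, 61/8); label the merged cluster DKP
  updated: d(DKP,E)=41/4, d(DKP,G)=99/4, d(DKP,J)=18, d(DKP,Q)=65/2
iteration 3: select DKP,J (d=18, Q=-299/2); attach at lengths (43/12, 173/12); label the merged cluster DJKP
  updated: d(DJKP,E)=81/8, d(DJKP,G)=135/8, d(DJKP,Q)=119/4
iteration 4: select DJKP,Q (d=119/4, Q=-84); attach at lengths (59/8, 179/8); label the merged cluster DJKPQ
  updated: d(DJKPQ,E)=67/16, d(DJKPQ,G)=129/16
iteration 5: select DJKPQ,E (d=67/16, Q=-77/4); attach at lengths (21/8, 25/16); label the merged cluster DEJKPQ
  updated: d(DEJKPQ,G)=87/16
iteration 6: select DEJKPQ,G (d=87/16); attach at lengths (87/32, 87/32); label the merged cluster DEGJKPQ
final tree: ((((((D:-27/5,K:42/5):75/8,P:61/8):43/12,J:173/12):59/8,Q:179/8):21/8,E:25/16):87/32,G:87/32)
total length: 619/8

DJKP,Q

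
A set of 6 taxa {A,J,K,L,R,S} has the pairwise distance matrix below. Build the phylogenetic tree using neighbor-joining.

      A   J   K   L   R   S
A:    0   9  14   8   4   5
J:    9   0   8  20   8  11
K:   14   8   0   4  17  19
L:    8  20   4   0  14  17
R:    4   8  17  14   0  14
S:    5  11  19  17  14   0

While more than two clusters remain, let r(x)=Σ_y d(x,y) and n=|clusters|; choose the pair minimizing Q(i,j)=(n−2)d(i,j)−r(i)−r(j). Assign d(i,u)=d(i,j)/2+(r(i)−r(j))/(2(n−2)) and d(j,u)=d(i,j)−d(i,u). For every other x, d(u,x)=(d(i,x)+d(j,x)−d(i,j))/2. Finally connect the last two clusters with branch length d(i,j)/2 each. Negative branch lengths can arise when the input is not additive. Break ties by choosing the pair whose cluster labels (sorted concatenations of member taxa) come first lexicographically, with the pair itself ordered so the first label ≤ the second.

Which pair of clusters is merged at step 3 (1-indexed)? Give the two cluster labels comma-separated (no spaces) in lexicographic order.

AS,KL

iteration 1: select K,L (d=4, Q=-109); attach at lengths (15/8, 17/8); label the merged cluster KL
  updated: d(A,KL)=9, d(J,KL)=12, d(KL,R)=27/2, d(KL,S)=16
iteration 2: select A,S (d=5, Q=-58); attach at lengths (-2/3, 17/3); label the merged cluster AS
  updated: d(AS,J)=15/2, d(AS,KL)=10, d(AS,R)=13/2
iteration 3: select AS,KL (d=10, Q=-79/2); attach at lengths (17/8, 63/8); label the merged cluster AKLS
  updated: d(AKLS,J)=19/4, d(AKLS,R)=5
iteration 4: select AKLS,J (d=19/4, Q=-71/4); attach at lengths (7/8, 31/8); label the merged cluster AJKLS
  updated: d(AJKLS,R)=33/8
iteration 5: select AJKLS,R (d=33/8); attach at lengths (33/16, 33/16); label the merged cluster AJKLRS
final tree: ((((A:-2/3,S:17/3):17/8,(K:15/8,L:17/8):63/8):7/8,J:31/8):33/16,R:33/16)
total length: 223/8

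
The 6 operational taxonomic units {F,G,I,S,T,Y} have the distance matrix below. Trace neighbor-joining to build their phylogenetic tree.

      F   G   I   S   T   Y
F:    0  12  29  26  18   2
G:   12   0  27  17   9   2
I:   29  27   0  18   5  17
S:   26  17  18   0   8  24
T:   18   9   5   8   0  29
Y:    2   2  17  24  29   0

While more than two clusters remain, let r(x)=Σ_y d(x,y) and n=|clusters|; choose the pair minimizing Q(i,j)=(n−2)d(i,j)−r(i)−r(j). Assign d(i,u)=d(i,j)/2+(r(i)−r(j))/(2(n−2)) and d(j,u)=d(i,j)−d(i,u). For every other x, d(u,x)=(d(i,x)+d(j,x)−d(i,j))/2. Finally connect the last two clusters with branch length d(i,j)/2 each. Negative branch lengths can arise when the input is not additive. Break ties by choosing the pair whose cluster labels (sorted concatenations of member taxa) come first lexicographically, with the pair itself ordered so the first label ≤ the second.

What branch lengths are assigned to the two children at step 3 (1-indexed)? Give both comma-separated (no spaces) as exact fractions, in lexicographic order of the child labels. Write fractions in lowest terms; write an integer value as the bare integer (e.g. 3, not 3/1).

step 1: merge (F,Y) at d=2, Q=-153; branch lengths F→21/8, Y→-5/8; new cluster FY
  updated: d(FY,G)=6, d(FY,I)=22, d(FY,S)=24, d(FY,T)=45/2
step 2: merge (FY,G) at d=6, Q=-231/2; branch lengths FY→67/12, G→5/12; new cluster FGY
  updated: d(FGY,I)=43/2, d(FGY,S)=35/2, d(FGY,T)=51/4
step 3: merge (FGY,S) at d=35/2, Q=-241/4; branch lengths FGY→173/16, S→107/16; new cluster FGSY
  updated: d(FGSY,I)=11, d(FGSY,T)=13/8
step 4: merge (FGSY,I) at d=11, Q=-141/8; branch lengths FGSY→61/16, I→115/16; new cluster FGISY
  updated: d(FGISY,T)=-35/16
step 5: merge (FGISY,T) at d=-35/16; branch lengths FGISY→-35/32, T→-35/32; new cluster FGISTY
final tree: (((((F:21/8,Y:-5/8):67/12,G:5/12):173/16,S:107/16):61/16,I:115/16):-35/32,T:-35/32)
total length: 549/16

173/16,107/16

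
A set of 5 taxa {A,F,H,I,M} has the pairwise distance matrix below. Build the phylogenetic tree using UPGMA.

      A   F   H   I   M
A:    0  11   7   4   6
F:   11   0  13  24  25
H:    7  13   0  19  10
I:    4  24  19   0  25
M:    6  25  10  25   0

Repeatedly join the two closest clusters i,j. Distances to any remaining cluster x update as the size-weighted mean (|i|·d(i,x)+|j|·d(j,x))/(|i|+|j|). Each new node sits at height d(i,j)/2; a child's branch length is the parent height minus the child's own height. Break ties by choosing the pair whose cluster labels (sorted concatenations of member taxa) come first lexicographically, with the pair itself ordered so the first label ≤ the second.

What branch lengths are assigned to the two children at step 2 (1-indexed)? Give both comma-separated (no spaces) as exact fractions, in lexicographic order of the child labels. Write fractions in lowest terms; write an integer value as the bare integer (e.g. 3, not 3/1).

5,5

step 1: merge (A,I) at d=4; branch lengths A→2, I→2; new cluster AI
  updated: d(AI,F)=35/2, d(AI,H)=13, d(AI,M)=31/2
step 2: merge (H,M) at d=10; branch lengths H→5, M→5; new cluster HM
  updated: d(AI,HM)=57/4, d(F,HM)=19
step 3: merge (AI,HM) at d=57/4; branch lengths AI→41/8, HM→17/8; new cluster AHIM
  updated: d(AHIM,F)=73/4
step 4: merge (AHIM,F) at d=73/4; branch lengths AHIM→2, F→73/8; new cluster AFHIM
final tree: (((A:2,I:2):41/8,(H:5,M:5):17/8):2,F:73/8)
total length: 259/8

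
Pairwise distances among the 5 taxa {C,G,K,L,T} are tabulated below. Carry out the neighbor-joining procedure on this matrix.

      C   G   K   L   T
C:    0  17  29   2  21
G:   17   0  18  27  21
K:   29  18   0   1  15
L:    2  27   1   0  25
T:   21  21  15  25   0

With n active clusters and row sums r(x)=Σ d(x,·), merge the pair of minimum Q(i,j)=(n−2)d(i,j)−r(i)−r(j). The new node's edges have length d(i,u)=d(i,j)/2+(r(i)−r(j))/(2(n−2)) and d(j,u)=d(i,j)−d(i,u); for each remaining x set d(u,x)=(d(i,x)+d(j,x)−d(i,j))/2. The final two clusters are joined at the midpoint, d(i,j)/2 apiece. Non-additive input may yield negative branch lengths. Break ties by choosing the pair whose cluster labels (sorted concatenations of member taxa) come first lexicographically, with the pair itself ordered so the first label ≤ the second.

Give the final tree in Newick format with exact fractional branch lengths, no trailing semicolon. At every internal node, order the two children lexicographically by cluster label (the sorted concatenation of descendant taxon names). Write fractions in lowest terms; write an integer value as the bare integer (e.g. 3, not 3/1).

((((C:10/3,L:-4/3):19/2,K:9/2):3/2,G:11):5,T:5)

1. join C+L (d=2, Q=-118) ⇒ CL; edges |C|=10/3, |L|=-4/3
  updated: d(CL,G)=21, d(CL,K)=14, d(CL,T)=22
2. join CL+K (d=14, Q=-76) ⇒ CKL; edges |CL|=19/2, |K|=9/2
  updated: d(CKL,G)=25/2, d(CKL,T)=23/2
3. join CKL+G (d=25/2, Q=-45) ⇒ CGKL; edges |CKL|=3/2, |G|=11
  updated: d(CGKL,T)=10
4. join CGKL+T (d=10) ⇒ CGKLT; edges |CGKL|=5, |T|=5
final tree: ((((C:10/3,L:-4/3):19/2,K:9/2):3/2,G:11):5,T:5)
total length: 77/2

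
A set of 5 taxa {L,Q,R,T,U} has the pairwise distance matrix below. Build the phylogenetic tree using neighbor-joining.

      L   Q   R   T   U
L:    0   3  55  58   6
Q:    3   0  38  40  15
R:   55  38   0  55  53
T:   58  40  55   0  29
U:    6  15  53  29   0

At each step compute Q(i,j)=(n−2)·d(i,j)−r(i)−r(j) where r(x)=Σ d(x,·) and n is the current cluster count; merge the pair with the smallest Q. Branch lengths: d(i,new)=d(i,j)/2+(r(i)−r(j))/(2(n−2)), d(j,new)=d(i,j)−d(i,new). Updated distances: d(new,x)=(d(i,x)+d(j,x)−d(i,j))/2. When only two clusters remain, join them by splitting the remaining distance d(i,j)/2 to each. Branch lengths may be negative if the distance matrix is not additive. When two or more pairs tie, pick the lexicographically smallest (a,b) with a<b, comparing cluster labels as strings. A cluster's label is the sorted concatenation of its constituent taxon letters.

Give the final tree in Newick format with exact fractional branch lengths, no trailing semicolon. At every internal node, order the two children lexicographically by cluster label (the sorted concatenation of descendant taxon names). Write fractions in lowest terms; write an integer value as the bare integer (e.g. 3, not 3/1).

(((L:29/8,Q:-5/8):57/8,(R:92/3,T:73/3):93/8):15/16,U:15/16)

1. join R+T (d=55, Q=-218) ⇒ RT; edges |R|=92/3, |T|=73/3
  updated: d(L,RT)=29, d(Q,RT)=23/2, d(RT,U)=27/2
2. join L+Q (d=3, Q=-123/2) ⇒ LQ; edges |L|=29/8, |Q|=-5/8
  updated: d(LQ,RT)=75/4, d(LQ,U)=9
3. join LQ+RT (d=75/4, Q=-165/4) ⇒ LQRT; edges |LQ|=57/8, |RT|=93/8
  updated: d(LQRT,U)=15/8
4. join LQRT+U (d=15/8) ⇒ LQRTU; edges |LQRT|=15/16, |U|=15/16
final tree: (((L:29/8,Q:-5/8):57/8,(R:92/3,T:73/3):93/8):15/16,U:15/16)
total length: 629/8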